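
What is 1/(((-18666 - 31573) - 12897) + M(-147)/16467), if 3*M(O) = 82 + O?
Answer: -49401/3118981601 ≈ -1.5839e-5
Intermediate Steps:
M(O) = 82/3 + O/3 (M(O) = (82 + O)/3 = 82/3 + O/3)
1/(((-18666 - 31573) - 12897) + M(-147)/16467) = 1/(((-18666 - 31573) - 12897) + (82/3 + (1/3)*(-147))/16467) = 1/((-50239 - 12897) + (82/3 - 49)*(1/16467)) = 1/(-63136 - 65/3*1/16467) = 1/(-63136 - 65/49401) = 1/(-3118981601/49401) = -49401/3118981601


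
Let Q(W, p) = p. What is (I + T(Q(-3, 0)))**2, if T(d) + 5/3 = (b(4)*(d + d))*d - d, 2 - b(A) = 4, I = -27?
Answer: 7396/9 ≈ 821.78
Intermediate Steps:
b(A) = -2 (b(A) = 2 - 1*4 = 2 - 4 = -2)
T(d) = -5/3 - d - 4*d**2 (T(d) = -5/3 + ((-2*(d + d))*d - d) = -5/3 + ((-4*d)*d - d) = -5/3 + (-4*d**2 - d) = -5/3 + (-d - 4*d**2) = -5/3 - d - 4*d**2)
(I + T(Q(-3, 0)))**2 = (-27 + (-5/3 - 1*0 - 4*0**2))**2 = (-27 + (-5/3 + 0 - 4*0))**2 = (-27 + (-5/3 + 0 + 0))**2 = (-27 - 5/3)**2 = (-86/3)**2 = 7396/9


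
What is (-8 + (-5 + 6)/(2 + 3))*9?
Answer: -351/5 ≈ -70.200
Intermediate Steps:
(-8 + (-5 + 6)/(2 + 3))*9 = (-8 + 1/5)*9 = -39/5*9 = -351/5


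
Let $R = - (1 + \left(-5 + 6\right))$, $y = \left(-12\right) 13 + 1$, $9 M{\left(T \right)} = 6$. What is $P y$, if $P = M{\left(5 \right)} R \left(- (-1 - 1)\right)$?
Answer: $\frac{1240}{3} \approx 413.33$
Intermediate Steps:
$M{\left(T \right)} = \frac{2}{3}$ ($M{\left(T \right)} = \frac{1}{9} \cdot 6 = \frac{2}{3}$)
$y = -155$ ($y = -156 + 1 = -155$)
$R = -2$ ($R = - (1 + 1) = \left(-1\right) 2 = -2$)
$P = - \frac{8}{3}$ ($P = \frac{2}{3} \left(-2\right) \left(- (-1 - 1)\right) = - \frac{4 \left(\left(-1\right) \left(-2\right)\right)}{3} = \left(- \frac{4}{3}\right) 2 = - \frac{8}{3} \approx -2.6667$)
$P y = \left(- \frac{8}{3}\right) \left(-155\right) = \frac{1240}{3}$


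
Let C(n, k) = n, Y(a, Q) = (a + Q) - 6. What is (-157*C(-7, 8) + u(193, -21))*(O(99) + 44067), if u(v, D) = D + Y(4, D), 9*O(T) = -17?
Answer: 418398230/9 ≈ 4.6489e+7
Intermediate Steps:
Y(a, Q) = -6 + Q + a (Y(a, Q) = (Q + a) - 6 = -6 + Q + a)
O(T) = -17/9 (O(T) = (⅑)*(-17) = -17/9)
u(v, D) = -2 + 2*D (u(v, D) = D + (-6 + D + 4) = D + (-2 + D) = -2 + 2*D)
(-157*C(-7, 8) + u(193, -21))*(O(99) + 44067) = (-157*(-7) + (-2 + 2*(-21)))*(-17/9 + 44067) = (1099 + (-2 - 42))*(396586/9) = (1099 - 44)*(396586/9) = 1055*(396586/9) = 418398230/9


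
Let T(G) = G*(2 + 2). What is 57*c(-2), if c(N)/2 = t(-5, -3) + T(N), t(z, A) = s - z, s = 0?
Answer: -342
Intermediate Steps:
T(G) = 4*G (T(G) = G*4 = 4*G)
t(z, A) = -z (t(z, A) = 0 - z = -z)
c(N) = 10 + 8*N (c(N) = 2*(-1*(-5) + 4*N) = 2*(5 + 4*N) = 10 + 8*N)
57*c(-2) = 57*(10 + 8*(-2)) = 57*(10 - 16) = 57*(-6) = -342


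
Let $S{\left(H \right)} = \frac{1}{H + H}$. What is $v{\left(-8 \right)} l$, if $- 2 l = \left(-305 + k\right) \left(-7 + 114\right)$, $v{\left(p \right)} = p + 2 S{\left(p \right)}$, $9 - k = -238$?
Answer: $- \frac{201695}{8} \approx -25212.0$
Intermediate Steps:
$k = 247$ ($k = 9 - -238 = 9 + 238 = 247$)
$S{\left(H \right)} = \frac{1}{2 H}$
$v{\left(p \right)} = p + \frac{1}{p}$ ($v{\left(p \right)} = p + 2 \frac{1}{2 p} = p + \frac{1}{p}$)
$l = 3103$ ($l = - \frac{\left(-305 + 247\right) \left(-7 + 114\right)}{2} = - \frac{\left(-58\right) 107}{2} = \left(- \frac{1}{2}\right) \left(-6206\right) = 3103$)
$v{\left(-8 \right)} l = \left(-8 + \frac{1}{-8}\right) 3103 = \left(-8 - \frac{1}{8}\right) 3103 = \left(- \frac{65}{8}\right) 3103 = - \frac{201695}{8}$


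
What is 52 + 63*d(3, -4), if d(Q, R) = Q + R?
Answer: -11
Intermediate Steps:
52 + 63*d(3, -4) = 52 + 63*(3 - 4) = 52 + 63*(-1) = 52 - 63 = -11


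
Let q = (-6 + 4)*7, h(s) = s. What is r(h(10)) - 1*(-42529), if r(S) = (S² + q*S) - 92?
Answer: 42397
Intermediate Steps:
q = -14 (q = -2*7 = -14)
r(S) = -92 + S² - 14*S (r(S) = (S² - 14*S) - 92 = -92 + S² - 14*S)
r(h(10)) - 1*(-42529) = (-92 + 10² - 14*10) - 1*(-42529) = (-92 + 100 - 140) + 42529 = -132 + 42529 = 42397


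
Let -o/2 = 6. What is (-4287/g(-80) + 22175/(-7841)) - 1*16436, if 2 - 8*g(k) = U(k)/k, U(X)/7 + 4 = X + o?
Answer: -347515569/31364 ≈ -11080.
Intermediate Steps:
o = -12 (o = -2*6 = -12)
U(X) = -112 + 7*X (U(X) = -28 + 7*(X - 12) = -28 + 7*(-12 + X) = -28 + (-84 + 7*X) = -112 + 7*X)
g(k) = ¼ - (-112 + 7*k)/(8*k)
(-4287/g(-80) + 22175/(-7841)) - 1*16436 = (-4287/(-5/8 + 14/(-80)) + 22175/(-7841)) - 1*16436 = (-4287/(-5/8 + 14*(-1/80)) + 22175*(-1/7841)) - 16436 = (-4287/(-5/8 - 7/40) - 22175/7841) - 16436 = (-4287/(-⅘) - 22175/7841) - 16436 = (-4287*(-5/4) - 22175/7841) - 16436 = (21435/4 - 22175/7841) - 16436 = 167983135/31364 - 16436 = -347515569/31364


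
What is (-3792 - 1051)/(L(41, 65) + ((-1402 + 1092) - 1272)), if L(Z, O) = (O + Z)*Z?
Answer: -4843/2764 ≈ -1.7522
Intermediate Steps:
L(Z, O) = Z*(O + Z)
(-3792 - 1051)/(L(41, 65) + ((-1402 + 1092) - 1272)) = (-3792 - 1051)/(41*(65 + 41) + ((-1402 + 1092) - 1272)) = -4843/(41*106 + (-310 - 1272)) = -4843/(4346 - 1582) = -4843/2764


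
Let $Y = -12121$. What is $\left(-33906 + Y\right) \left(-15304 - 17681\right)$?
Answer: $1518200595$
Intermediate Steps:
$\left(-33906 + Y\right) \left(-15304 - 17681\right) = \left(-33906 - 12121\right) \left(-15304 - 17681\right) = \left(-46027\right) \left(-32985\right) = 1518200595$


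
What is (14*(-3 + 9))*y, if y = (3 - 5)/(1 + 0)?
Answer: -168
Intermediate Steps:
y = -2 (y = -2/1 = -2*1 = -2)
(14*(-3 + 9))*y = (14*(-3 + 9))*(-2) = (14*6)*(-2) = 84*(-2) = -168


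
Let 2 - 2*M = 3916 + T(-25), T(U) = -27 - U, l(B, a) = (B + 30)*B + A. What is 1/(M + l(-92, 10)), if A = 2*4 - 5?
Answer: 1/3751 ≈ 0.00026660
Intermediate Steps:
A = 3 (A = 8 - 5 = 3)
l(B, a) = 3 + B*(30 + B) (l(B, a) = (B + 30)*B + 3 = (30 + B)*B + 3 = B*(30 + B) + 3 = 3 + B*(30 + B))
M = -1956 (M = 1 - (3916 + (-27 - 1*(-25)))/2 = 1 - (3916 + (-27 + 25))/2 = 1 - (3916 - 2)/2 = 1 - ½*3914 = 1 - 1957 = -1956)
1/(M + l(-92, 10)) = 1/(-1956 + (3 + (-92)² + 30*(-92))) = 1/(-1956 + (3 + 8464 - 2760)) = 1/(-1956 + 5707) = 1/3751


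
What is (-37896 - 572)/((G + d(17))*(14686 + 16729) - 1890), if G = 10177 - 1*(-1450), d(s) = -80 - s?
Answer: -9617/90553265 ≈ -0.00010620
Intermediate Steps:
G = 11627 (G = 10177 + 1450 = 11627)
(-37896 - 572)/((G + d(17))*(14686 + 16729) - 1890) = (-37896 - 572)/((11627 + (-80 - 1*17))*(14686 + 16729) - 1890) = -38468/((11627 + (-80 - 17))*31415 - 1890) = -38468/((11627 - 97)*31415 - 1890) = -38468/(11530*31415 - 1890) = -38468/(362214950 - 1890) = -38468/362213060 = -38468*1/362213060 = -9617/90553265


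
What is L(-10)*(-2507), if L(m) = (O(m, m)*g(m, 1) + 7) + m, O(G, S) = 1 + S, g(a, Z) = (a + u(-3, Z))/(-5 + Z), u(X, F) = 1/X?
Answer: 263235/4 ≈ 65809.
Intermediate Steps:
g(a, Z) = (-1/3 + a)/(-5 + Z) (g(a, Z) = (a + 1/(-3))/(-5 + Z) = (a - 1/3)/(-5 + Z) = (-1/3 + a)/(-5 + Z))
L(m) = 7 + m + (1 + m)*(1/12 - m/4) (L(m) = ((1 + m)*((-1/3 + m)/(-5 + 1)) + 7) + m = ((1 + m)*((-1/3 + m)/(-4)) + 7) + m = ((1 + m)*(-(-1/3 + m)/4) + 7) + m = ((1 + m)*(1/12 - m/4) + 7) + m = (7 + (1 + m)*(1/12 - m/4)) + m = 7 + m + (1 + m)*(1/12 - m/4))
L(-10)*(-2507) = (85/12 - 1/4*(-10)**2 + (5/6)*(-10))*(-2507) = (85/12 - 1/4*100 - 25/3)*(-2507) = (85/12 - 25 - 25/3)*(-2507) = -105/4*(-2507) = 263235/4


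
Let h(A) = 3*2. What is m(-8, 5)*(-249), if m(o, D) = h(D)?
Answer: -1494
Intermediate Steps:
h(A) = 6
m(o, D) = 6
m(-8, 5)*(-249) = 6*(-249) = -1494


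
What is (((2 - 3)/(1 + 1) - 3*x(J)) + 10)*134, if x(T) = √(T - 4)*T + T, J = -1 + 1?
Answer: 1273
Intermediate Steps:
J = 0
x(T) = T + T*√(-4 + T) (x(T) = √(-4 + T)*T + T = T*√(-4 + T) + T = T + T*√(-4 + T))
(((2 - 3)/(1 + 1) - 3*x(J)) + 10)*134 = (((2 - 3)/(1 + 1) - 0*(1 + √(-4 + 0))) + 10)*134 = ((-1/2 - 0*(1 + √(-4))) + 10)*134 = ((-1*½ - 0*(1 + 2*I)) + 10)*134 = ((-½ - 3*0) + 10)*134 = ((-½ + 0) + 10)*134 = (-½ + 10)*134 = (19/2)*134 = 1273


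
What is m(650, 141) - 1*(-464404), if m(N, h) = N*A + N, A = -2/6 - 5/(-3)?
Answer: 1397762/3 ≈ 4.6592e+5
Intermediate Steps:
A = 4/3 (A = -2*1/6 - 5*(-1/3) = -1/3 + 5/3 = 4/3 ≈ 1.3333)
m(N, h) = 7*N/3 (m(N, h) = N*(4/3) + N = 4*N/3 + N = 7*N/3)
m(650, 141) - 1*(-464404) = (7/3)*650 - 1*(-464404) = 4550/3 + 464404 = 1397762/3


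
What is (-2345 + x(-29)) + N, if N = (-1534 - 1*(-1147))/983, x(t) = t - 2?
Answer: -2335995/983 ≈ -2376.4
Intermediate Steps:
x(t) = -2 + t
N = -387/983 (N = (-1534 + 1147)*(1/983) = -387*1/983 = -387/983 ≈ -0.39369)
(-2345 + x(-29)) + N = (-2345 + (-2 - 29)) - 387/983 = (-2345 - 31) - 387/983 = -2376 - 387/983 = -2335995/983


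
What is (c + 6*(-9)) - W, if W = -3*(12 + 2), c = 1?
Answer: -11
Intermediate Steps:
W = -42 (W = -3*14 = -42)
(c + 6*(-9)) - W = (1 + 6*(-9)) - 1*(-42) = (1 - 54) + 42 = -53 + 42 = -11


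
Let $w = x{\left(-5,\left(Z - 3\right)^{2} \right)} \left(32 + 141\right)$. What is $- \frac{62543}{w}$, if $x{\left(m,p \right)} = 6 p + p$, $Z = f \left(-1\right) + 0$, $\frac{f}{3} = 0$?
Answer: $- \frac{62543}{10899} \approx -5.7384$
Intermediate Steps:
$f = 0$ ($f = 3 \cdot 0 = 0$)
$Z = 0$ ($Z = 0 \left(-1\right) + 0 = 0 + 0 = 0$)
$x{\left(m,p \right)} = 7 p$
$w = 10899$ ($w = 7 \left(0 - 3\right)^{2} \left(32 + 141\right) = 7 \left(-3\right)^{2} \cdot 173 = 7 \cdot 9 \cdot 173 = 63 \cdot 173 = 10899$)
$- \frac{62543}{w} = - \frac{62543}{10899}$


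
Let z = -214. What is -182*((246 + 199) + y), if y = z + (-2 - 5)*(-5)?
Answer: -48412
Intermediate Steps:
y = -179 (y = -214 + (-2 - 5)*(-5) = -214 - 7*(-5) = -214 + 35 = -179)
-182*((246 + 199) + y) = -182*((246 + 199) - 179) = -182*(445 - 179) = -182*266 = -48412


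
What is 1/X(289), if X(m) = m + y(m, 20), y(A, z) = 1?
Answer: 1/290 ≈ 0.0034483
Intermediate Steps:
X(m) = 1 + m (X(m) = m + 1 = 1 + m)
1/X(289) = 1/(1 + 289) = 1/290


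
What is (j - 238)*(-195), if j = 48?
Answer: 37050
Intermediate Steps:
(j - 238)*(-195) = (48 - 238)*(-195) = -190*(-195) = 37050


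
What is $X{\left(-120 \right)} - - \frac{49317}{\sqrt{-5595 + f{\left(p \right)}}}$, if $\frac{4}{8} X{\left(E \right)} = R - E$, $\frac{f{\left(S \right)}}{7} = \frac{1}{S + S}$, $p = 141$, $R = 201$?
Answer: $642 - \frac{49317 i \sqrt{444934806}}{1577783} \approx 642.0 - 659.32 i$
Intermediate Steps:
$f{\left(S \right)} = \frac{7}{2 S}$ ($f{\left(S \right)} = \frac{7}{S + S} = \frac{7}{2 S}$)
$X{\left(E \right)} = 402 - 2 E$ ($X{\left(E \right)} = 2 \left(201 - E\right) = 402 - 2 E$)
$X{\left(-120 \right)} - - \frac{49317}{\sqrt{-5595 + f{\left(p \right)}}} = \left(402 - -240\right) - - \frac{49317}{\sqrt{-5595 + \frac{7}{2 \cdot 141}}} = \left(402 + 240\right) - - \frac{49317}{\sqrt{-5595 + \frac{7}{2} \cdot \frac{1}{141}}} = 642 - - \frac{49317}{\sqrt{-5595 + \frac{7}{282}}} = 642 - - \frac{49317}{\sqrt{- \frac{1577783}{282}}} = 642 - - \frac{49317}{\frac{1}{282} i \sqrt{444934806}} = 642 - - 49317 \left(- \frac{i \sqrt{444934806}}{1577783}\right) = 642 - \frac{49317 i \sqrt{444934806}}{1577783}$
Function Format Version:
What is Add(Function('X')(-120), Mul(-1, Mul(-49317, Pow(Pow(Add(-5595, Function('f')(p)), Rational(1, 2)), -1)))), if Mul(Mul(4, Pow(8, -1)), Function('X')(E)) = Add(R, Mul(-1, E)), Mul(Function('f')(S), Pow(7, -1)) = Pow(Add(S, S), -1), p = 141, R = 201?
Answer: Add(642, Mul(Rational(-49317, 1577783), I, Pow(444934806, Rational(1, 2)))) ≈ Add(642.00, Mul(-659.32, I))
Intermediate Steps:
Function('f')(S) = Mul(Rational(7, 2), Pow(S, -1)) (Function('f')(S) = Mul(7, Pow(Add(S, S), -1)) = Mul(7, Pow(Mul(2, S), -1)) = Mul(7, Mul(Rational(1, 2), Pow(S, -1))) = Mul(Rational(7, 2), Pow(S, -1)))
Function('X')(E) = Add(402, Mul(-2, E)) (Function('X')(E) = Mul(2, Add(201, Mul(-1, E))) = Add(402, Mul(-2, E)))
Add(Function('X')(-120), Mul(-1, Mul(-49317, Pow(Pow(Add(-5595, Function('f')(p)), Rational(1, 2)), -1)))) = Add(Add(402, Mul(-2, -120)), Mul(-1, Mul(-49317, Pow(Pow(Add(-5595, Mul(Rational(7, 2), Pow(141, -1))), Rational(1, 2)), -1)))) = Add(Add(402, 240), Mul(-1, Mul(-49317, Pow(Pow(Add(-5595, Mul(Rational(7, 2), Rational(1, 141))), Rational(1, 2)), -1)))) = Add(642, Mul(-1, Mul(-49317, Pow(Pow(Add(-5595, Rational(7, 282)), Rational(1, 2)), -1)))) = Add(642, Mul(-1, Mul(-49317, Pow(Pow(Rational(-1577783, 282), Rational(1, 2)), -1)))) = Add(642, Mul(-1, Mul(-49317, Pow(Mul(Rational(1, 282), I, Pow(444934806, Rational(1, 2))), -1)))) = Add(642, Mul(-1, Mul(-49317, Mul(Rational(-1, 1577783), I, Pow(444934806, Rational(1, 2)))))) = Add(642, Mul(-1, Mul(Rational(49317, 1577783), I, Pow(444934806, Rational(1, 2))))) = Add(642, Mul(Rational(-49317, 1577783), I, Pow(444934806, Rational(1, 2))))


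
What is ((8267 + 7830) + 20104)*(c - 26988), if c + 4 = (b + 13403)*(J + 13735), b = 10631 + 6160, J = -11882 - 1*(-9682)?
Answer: 12607389148398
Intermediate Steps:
J = -2200 (J = -11882 + 9682 = -2200)
b = 16791
c = 348287786 (c = -4 + (16791 + 13403)*(-2200 + 13735) = -4 + 30194*11535 = -4 + 348287790 = 348287786)
((8267 + 7830) + 20104)*(c - 26988) = ((8267 + 7830) + 20104)*(348287786 - 26988) = (16097 + 20104)*348260798 = 36201*348260798 = 12607389148398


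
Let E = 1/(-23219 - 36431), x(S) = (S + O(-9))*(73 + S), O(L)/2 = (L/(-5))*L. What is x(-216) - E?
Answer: 2118839581/59650 ≈ 35521.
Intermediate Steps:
O(L) = -2*L**2/5 (O(L) = 2*((L/(-5))*L) = 2*((L*(-1/5))*L) = 2*((-L/5)*L) = 2*(-L**2/5) = -2*L**2/5)
x(S) = (73 + S)*(-162/5 + S) (x(S) = (S - 2/5*(-9)**2)*(73 + S) = (S - 2/5*81)*(73 + S) = (S - 162/5)*(73 + S) = (-162/5 + S)*(73 + S) = (73 + S)*(-162/5 + S))
E = -1/59650 (E = 1/(-59650) = -1/59650 ≈ -1.6764e-5)
x(-216) - E = (-11826/5 + (-216)**2 + (203/5)*(-216)) - 1*(-1/59650) = (-11826/5 + 46656 - 43848/5) + 1/59650 = 177606/5 + 1/59650 = 2118839581/59650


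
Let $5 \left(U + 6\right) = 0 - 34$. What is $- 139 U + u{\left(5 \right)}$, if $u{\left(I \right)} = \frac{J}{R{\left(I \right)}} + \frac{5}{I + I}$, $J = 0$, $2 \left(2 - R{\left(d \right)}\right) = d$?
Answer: $\frac{17797}{10} \approx 1779.7$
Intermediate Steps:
$R{\left(d \right)} = 2 - \frac{d}{2}$
$u{\left(I \right)} = \frac{5}{2 I}$ ($u{\left(I \right)} = \frac{0}{2 - \frac{I}{2}} + \frac{5}{I + I} = 0 + \frac{5}{2 I} = \frac{5}{2 I}$)
$U = - \frac{64}{5}$ ($U = -6 + \frac{0 - 34}{5} = -6 + \frac{1}{5} \left(-34\right) = -6 - \frac{34}{5} = - \frac{64}{5} \approx -12.8$)
$- 139 U + u{\left(5 \right)} = \left(-139\right) \left(- \frac{64}{5}\right) + \frac{5}{2 \cdot 5} = \frac{8896}{5} + \frac{5}{2} \cdot \frac{1}{5} = \frac{8896}{5} + \frac{1}{2} = \frac{17797}{10}$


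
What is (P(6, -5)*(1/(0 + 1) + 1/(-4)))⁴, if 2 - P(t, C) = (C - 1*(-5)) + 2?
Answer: 0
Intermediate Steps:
P(t, C) = -5 - C (P(t, C) = 2 - ((C - 1*(-5)) + 2) = 2 - ((C + 5) + 2) = 2 - ((5 + C) + 2) = 2 - (7 + C) = 2 + (-7 - C) = -5 - C)
(P(6, -5)*(1/(0 + 1) + 1/(-4)))⁴ = ((-5 - 1*(-5))*(1/(0 + 1) + 1/(-4)))⁴ = ((-5 + 5)*(1/1 - ¼))⁴ = (0*(1 - ¼))⁴ = (0*(¾))⁴ = 0⁴ = 0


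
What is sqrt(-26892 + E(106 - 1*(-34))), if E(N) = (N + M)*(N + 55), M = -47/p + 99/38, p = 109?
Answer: 3*sqrt(1585884818)/4142 ≈ 28.843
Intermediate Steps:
M = 9005/4142 (M = -47/109 + 99/38 = 9005/4142 ≈ 2.1741)
E(N) = (55 + N)*(9005/4142 + N) (E(N) = (N + 9005/4142)*(N + 55) = (9005/4142 + N)*(55 + N) = (55 + N)*(9005/4142 + N))
sqrt(-26892 + E(106 - 1*(-34))) = sqrt(-26892 + (495275/4142 + (106 - 1*(-34))**2 + 236815*(106 - 1*(-34))/4142)) = sqrt(-26892 + (495275/4142 + (106 + 34)**2 + 236815*(106 + 34)/4142)) = sqrt(-26892 + (495275/4142 + 140**2 + (236815/4142)*140)) = sqrt(-26892 + (495275/4142 + 19600 + 16577050/2071)) = sqrt(-26892 + 114832575/4142) = sqrt(3445911/4142) = 3*sqrt(1585884818)/4142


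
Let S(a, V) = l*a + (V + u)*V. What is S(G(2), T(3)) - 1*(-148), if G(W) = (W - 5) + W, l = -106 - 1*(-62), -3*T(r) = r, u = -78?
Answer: 271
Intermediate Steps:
T(r) = -r/3
l = -44 (l = -106 + 62 = -44)
G(W) = -5 + 2*W (G(W) = (-5 + W) + W = -5 + 2*W)
S(a, V) = -44*a + V*(-78 + V) (S(a, V) = -44*a + (V - 78)*V = -44*a + (-78 + V)*V = -44*a + V*(-78 + V))
S(G(2), T(3)) - 1*(-148) = ((-⅓*3)² - (-26)*3 - 44*(-5 + 2*2)) - 1*(-148) = ((-1)² - 78*(-1) - 44*(-5 + 4)) + 148 = (1 + 78 - 44*(-1)) + 148 = (1 + 78 + 44) + 148 = 123 + 148 = 271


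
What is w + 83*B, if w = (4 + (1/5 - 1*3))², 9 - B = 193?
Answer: -381764/25 ≈ -15271.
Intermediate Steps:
B = -184 (B = 9 - 1*193 = 9 - 193 = -184)
w = 36/25 (w = (4 + (⅕ - 3))² = (4 - 14/5)² = (6/5)² = 36/25 ≈ 1.4400)
w + 83*B = 36/25 + 83*(-184) = 36/25 - 15272 = -381764/25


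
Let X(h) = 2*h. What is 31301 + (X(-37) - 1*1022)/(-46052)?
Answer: 360368687/11513 ≈ 31301.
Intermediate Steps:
31301 + (X(-37) - 1*1022)/(-46052) = 31301 + (2*(-37) - 1*1022)/(-46052) = 31301 + (-74 - 1022)*(-1/46052) = 31301 - 1096*(-1/46052) = 31301 + 274/11513 = 360368687/11513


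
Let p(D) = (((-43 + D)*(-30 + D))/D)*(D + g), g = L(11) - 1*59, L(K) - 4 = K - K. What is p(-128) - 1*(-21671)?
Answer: 3859091/64 ≈ 60298.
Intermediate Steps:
L(K) = 4 (L(K) = 4 + (K - K) = 4 + 0 = 4)
g = -55 (g = 4 - 1*59 = 4 - 59 = -55)
p(D) = (-55 + D)*(-43 + D)*(-30 + D)/D (p(D) = (((-43 + D)*(-30 + D))/D)*(D - 55) = ((-43 + D)*(-30 + D)/D)*(-55 + D) = (-55 + D)*(-43 + D)*(-30 + D)/D)
p(-128) - 1*(-21671) = (5305 + (-128)² - 70950/(-128) - 128*(-128)) - 1*(-21671) = (5305 + 16384 - 70950*(-1/128) + 16384) + 21671 = (5305 + 16384 + 35475/64 + 16384) + 21671 = 2472147/64 + 21671 = 3859091/64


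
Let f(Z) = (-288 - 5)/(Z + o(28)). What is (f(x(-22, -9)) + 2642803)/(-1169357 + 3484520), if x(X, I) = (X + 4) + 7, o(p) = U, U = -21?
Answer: 84569989/74085216 ≈ 1.1415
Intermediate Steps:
o(p) = -21
x(X, I) = 11 + X (x(X, I) = (4 + X) + 7 = 11 + X)
f(Z) = -293/(-21 + Z) (f(Z) = (-288 - 5)/(Z - 21) = -293/(-21 + Z))
(f(x(-22, -9)) + 2642803)/(-1169357 + 3484520) = (-293/(-21 + (11 - 22)) + 2642803)/(-1169357 + 3484520) = (-293/(-21 - 11) + 2642803)/2315163 = (-293/(-32) + 2642803)*(1/2315163) = (-293*(-1/32) + 2642803)*(1/2315163) = (293/32 + 2642803)*(1/2315163) = (84569989/32)*(1/2315163) = 84569989/74085216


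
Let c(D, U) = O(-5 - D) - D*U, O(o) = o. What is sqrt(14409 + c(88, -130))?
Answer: 2*sqrt(6439) ≈ 160.49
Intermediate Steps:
c(D, U) = -5 - D - D*U (c(D, U) = (-5 - D) - D*U = -5 - D - D*U)
sqrt(14409 + c(88, -130)) = sqrt(14409 + (-5 - 1*88 - 1*88*(-130))) = sqrt(14409 + (-5 - 88 + 11440)) = sqrt(14409 + 11347) = sqrt(25756) = 2*sqrt(6439)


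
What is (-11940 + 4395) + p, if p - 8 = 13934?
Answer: 6397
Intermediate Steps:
p = 13942 (p = 8 + 13934 = 13942)
(-11940 + 4395) + p = (-11940 + 4395) + 13942 = -7545 + 13942 = 6397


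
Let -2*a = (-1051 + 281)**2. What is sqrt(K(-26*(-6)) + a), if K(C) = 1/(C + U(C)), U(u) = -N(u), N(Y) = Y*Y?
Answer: I*sqrt(43331533251045)/12090 ≈ 544.47*I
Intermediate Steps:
N(Y) = Y**2
a = -296450 (a = -(-1051 + 281)**2/2 = -1/2*(-770)**2 = -1/2*592900 = -296450)
U(u) = -u**2
K(C) = 1/(C - C**2)
sqrt(K(-26*(-6)) + a) = sqrt(-1/(((-26*(-6)))*(-1 - 26*(-6))) - 296450) = sqrt(-1/(156*(-1 + 156)) - 296450) = sqrt(-1*1/156/155 - 296450) = sqrt(-1*1/156*1/155 - 296450) = sqrt(-1/24180 - 296450) = sqrt(-7168161001/24180) = I*sqrt(43331533251045)/12090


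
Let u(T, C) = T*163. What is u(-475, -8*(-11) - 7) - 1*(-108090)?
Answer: 30665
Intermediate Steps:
u(T, C) = 163*T
u(-475, -8*(-11) - 7) - 1*(-108090) = 163*(-475) - 1*(-108090) = -77425 + 108090 = 30665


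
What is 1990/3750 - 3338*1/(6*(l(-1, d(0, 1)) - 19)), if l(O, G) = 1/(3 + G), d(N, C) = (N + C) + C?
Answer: 1061831/35250 ≈ 30.123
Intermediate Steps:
d(N, C) = N + 2*C (d(N, C) = (C + N) + C = N + 2*C)
1990/3750 - 3338*1/(6*(l(-1, d(0, 1)) - 19)) = 1990/3750 - 3338*1/(6*(1/(3 + (0 + 2*1)) - 19)) = 1990*(1/3750) - 3338*1/(6*(1/(3 + (0 + 2)) - 19)) = 199/375 - 3338*1/(6*(1/(3 + 2) - 19)) = 199/375 - 3338*1/(6*(1/5 - 19)) = 199/375 - 3338/((-94/5*6)) = 199/375 - 3338/(-564/5) = 199/375 - 3338*(-5/564) = 199/375 + 8345/282 = 1061831/35250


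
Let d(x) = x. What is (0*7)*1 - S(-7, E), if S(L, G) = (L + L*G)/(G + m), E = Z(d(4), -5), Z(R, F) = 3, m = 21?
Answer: 7/6 ≈ 1.1667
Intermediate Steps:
E = 3
S(L, G) = (L + G*L)/(21 + G) (S(L, G) = (L + L*G)/(G + 21) = (L + G*L)/(21 + G))
(0*7)*1 - S(-7, E) = (0*7)*1 - (-7)*(1 + 3)/(21 + 3) = 0*1 - (-7)*4/24 = 0 - (-7)*4/24 = 0 - 1*(-7/6) = 0 + 7/6 = 7/6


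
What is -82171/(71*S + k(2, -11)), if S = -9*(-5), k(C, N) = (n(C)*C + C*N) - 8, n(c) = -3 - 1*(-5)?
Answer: -82171/3169 ≈ -25.930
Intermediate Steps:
n(c) = 2 (n(c) = -3 + 5 = 2)
k(C, N) = -8 + 2*C + C*N (k(C, N) = (2*C + C*N) - 8 = -8 + 2*C + C*N)
S = 45
-82171/(71*S + k(2, -11)) = -82171/(71*45 + (-8 + 2*2 + 2*(-11))) = -82171/(3195 + (-8 + 4 - 22)) = -82171/(3195 - 26) = -82171/3169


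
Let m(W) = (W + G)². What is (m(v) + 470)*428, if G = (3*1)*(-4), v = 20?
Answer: 228552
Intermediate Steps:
G = -12 (G = 3*(-4) = -12)
m(W) = (-12 + W)² (m(W) = (W - 12)² = (-12 + W)²)
(m(v) + 470)*428 = ((-12 + 20)² + 470)*428 = (8² + 470)*428 = (64 + 470)*428 = 534*428 = 228552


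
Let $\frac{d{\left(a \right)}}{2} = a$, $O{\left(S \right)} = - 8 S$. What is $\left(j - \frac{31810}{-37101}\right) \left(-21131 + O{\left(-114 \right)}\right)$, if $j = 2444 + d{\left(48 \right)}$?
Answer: $- \frac{1906011768650}{37101} \approx -5.1374 \cdot 10^{7}$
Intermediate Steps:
$d{\left(a \right)} = 2 a$
$j = 2540$ ($j = 2444 + 2 \cdot 48 = 2444 + 96 = 2540$)
$\left(j - \frac{31810}{-37101}\right) \left(-21131 + O{\left(-114 \right)}\right) = \left(2540 - \frac{31810}{-37101}\right) \left(-21131 - -912\right) = \left(2540 - - \frac{31810}{37101}\right) \left(-21131 + 912\right) = \left(2540 + \frac{31810}{37101}\right) \left(-20219\right) = \frac{94268350}{37101} \left(-20219\right) = - \frac{1906011768650}{37101}$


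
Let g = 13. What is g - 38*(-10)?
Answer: 393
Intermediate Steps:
g - 38*(-10) = 13 - 38*(-10) = 13 + 380 = 393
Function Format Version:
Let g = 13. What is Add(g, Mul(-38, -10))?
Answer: 393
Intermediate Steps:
Add(g, Mul(-38, -10)) = Add(13, Mul(-38, -10)) = Add(13, 380) = 393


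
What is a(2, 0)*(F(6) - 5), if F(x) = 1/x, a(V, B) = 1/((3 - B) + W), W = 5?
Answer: -29/48 ≈ -0.60417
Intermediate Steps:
a(V, B) = 1/(8 - B) (a(V, B) = 1/((3 - B) + 5) = 1/(8 - B))
F(x) = 1/x
a(2, 0)*(F(6) - 5) = (1/6 - 5)/(8 - 1*0) = (⅙ - 5)/(8 + 0) = -29/6/8 = (⅛)*(-29/6) = -29/48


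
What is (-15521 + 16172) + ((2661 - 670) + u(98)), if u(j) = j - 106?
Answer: 2634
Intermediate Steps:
u(j) = -106 + j
(-15521 + 16172) + ((2661 - 670) + u(98)) = (-15521 + 16172) + ((2661 - 670) + (-106 + 98)) = 651 + (1991 - 8) = 651 + 1983 = 2634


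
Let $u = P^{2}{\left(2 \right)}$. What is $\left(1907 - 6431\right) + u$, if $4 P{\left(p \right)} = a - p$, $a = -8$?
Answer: $- \frac{18071}{4} \approx -4517.8$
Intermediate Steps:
$P{\left(p \right)} = -2 - \frac{p}{4}$ ($P{\left(p \right)} = \frac{-8 - p}{4} = -2 - \frac{p}{4}$)
$u = \frac{25}{4}$ ($u = \left(-2 - \frac{1}{2}\right)^{2} = \left(- \frac{5}{2}\right)^{2} = \frac{25}{4} \approx 6.25$)
$\left(1907 - 6431\right) + u = \left(1907 - 6431\right) + \frac{25}{4} = -4524 + \frac{25}{4} = - \frac{18071}{4}$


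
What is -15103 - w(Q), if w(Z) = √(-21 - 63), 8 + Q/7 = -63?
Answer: -15103 - 2*I*√21 ≈ -15103.0 - 9.1651*I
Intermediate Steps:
Q = -497 (Q = -56 + 7*(-63) = -56 - 441 = -497)
w(Z) = 2*I*√21 (w(Z) = √(-84) = 2*I*√21)
-15103 - w(Q) = -15103 - 2*I*√21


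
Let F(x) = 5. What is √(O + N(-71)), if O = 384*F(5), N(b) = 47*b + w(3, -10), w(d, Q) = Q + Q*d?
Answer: I*√1457 ≈ 38.171*I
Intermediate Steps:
N(b) = -40 + 47*b (N(b) = 47*b - 10*(1 + 3) = 47*b - 10*4 = 47*b - 40 = -40 + 47*b)
O = 1920 (O = 384*5 = 1920)
√(O + N(-71)) = √(1920 + (-40 + 47*(-71))) = √(1920 + (-40 - 3337)) = √(1920 - 3377) = √(-1457) = I*√1457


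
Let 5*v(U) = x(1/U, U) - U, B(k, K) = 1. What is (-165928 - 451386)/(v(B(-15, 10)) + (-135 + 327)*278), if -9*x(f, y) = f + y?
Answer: -27779130/2401909 ≈ -11.565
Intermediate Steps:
x(f, y) = -f/9 - y/9 (x(f, y) = -(f + y)/9 = -f/9 - y/9)
v(U) = -2*U/9 - 1/(45*U) (v(U) = ((-1/(9*U) - U/9) - U)/5 = ((-U/9 - 1/(9*U)) - U)/5 = (-10*U/9 - 1/(9*U))/5 = -2*U/9 - 1/(45*U))
(-165928 - 451386)/(v(B(-15, 10)) + (-135 + 327)*278) = (-165928 - 451386)/((1/45)*(-1 - 10*1**2)/1 + (-135 + 327)*278) = -617314/((1/45)*1*(-1 - 10*1) + 192*278) = -617314/((1/45)*1*(-1 - 10) + 53376) = -617314/((1/45)*1*(-11) + 53376) = -617314/(-11/45 + 53376) = -617314/2401909/45 = -617314*45/2401909 = -27779130/2401909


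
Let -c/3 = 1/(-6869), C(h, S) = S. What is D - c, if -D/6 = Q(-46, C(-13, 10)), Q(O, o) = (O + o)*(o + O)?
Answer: -53413347/6869 ≈ -7776.0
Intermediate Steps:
Q(O, o) = (O + o)² (Q(O, o) = (O + o)*(O + o) = (O + o)²)
D = -7776 (D = -6*(-46 + 10)² = -6*(-36)² = -6*1296 = -7776)
c = 3/6869 (c = -3/(-6869) = -3*(-1/6869) = 3/6869 ≈ 0.00043674)
D - c = -7776 - 1*3/6869 = -7776 - 3/6869 = -53413347/6869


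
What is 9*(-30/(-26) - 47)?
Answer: -5364/13 ≈ -412.62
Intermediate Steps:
9*(-30/(-26) - 47) = 9*(-30*(-1/26) - 47) = 9*(15/13 - 47) = 9*(-596/13) = -5364/13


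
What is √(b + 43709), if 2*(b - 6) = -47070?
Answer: 2*√5045 ≈ 142.06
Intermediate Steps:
b = -23529 (b = 6 + (½)*(-47070) = 6 - 23535 = -23529)
√(b + 43709) = √(-23529 + 43709) = √20180 = 2*√5045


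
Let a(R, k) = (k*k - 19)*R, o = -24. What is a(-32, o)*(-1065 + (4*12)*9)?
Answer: 11282592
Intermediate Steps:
a(R, k) = R*(-19 + k**2) (a(R, k) = (k**2 - 19)*R = (-19 + k**2)*R = R*(-19 + k**2))
a(-32, o)*(-1065 + (4*12)*9) = (-32*(-19 + (-24)**2))*(-1065 + (4*12)*9) = (-32*(-19 + 576))*(-1065 + 48*9) = (-32*557)*(-1065 + 432) = -17824*(-633) = 11282592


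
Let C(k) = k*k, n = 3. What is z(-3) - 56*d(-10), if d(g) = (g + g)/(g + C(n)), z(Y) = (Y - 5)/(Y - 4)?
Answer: -7832/7 ≈ -1118.9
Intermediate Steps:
C(k) = k²
z(Y) = (-5 + Y)/(-4 + Y)
d(g) = 2*g/(9 + g) (d(g) = (g + g)/(g + 3²) = (2*g)/(g + 9) = (2*g)/(9 + g) = 2*g/(9 + g))
z(-3) - 56*d(-10) = (-5 - 3)/(-4 - 3) - 112*(-10)/(9 - 10) = -8/(-7) - 112*(-10)/(-1) = -⅐*(-8) - 112*(-10)*(-1) = 8/7 - 56*20 = 8/7 - 1120 = -7832/7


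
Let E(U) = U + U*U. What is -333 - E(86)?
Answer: -7815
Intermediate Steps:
E(U) = U + U²
-333 - E(86) = -333 - 86*(1 + 86) = -333 - 86*87 = -333 - 1*7482 = -333 - 7482 = -7815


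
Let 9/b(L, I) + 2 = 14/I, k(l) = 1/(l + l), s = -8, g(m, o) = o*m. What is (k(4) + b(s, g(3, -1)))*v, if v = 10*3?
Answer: -147/4 ≈ -36.750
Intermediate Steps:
g(m, o) = m*o
v = 30
k(l) = 1/(2*l)
b(L, I) = 9/(-2 + 14/I)
(k(4) + b(s, g(3, -1)))*v = ((½)/4 - 9*3*(-1)/(-14 + 2*(3*(-1))))*30 = ((½)*(¼) - 9*(-3)/(-14 + 2*(-3)))*30 = (⅛ - 9*(-3)/(-14 - 6))*30 = (⅛ - 9*(-3)/(-20))*30 = (⅛ - 9*(-3)*(-1/20))*30 = (⅛ - 27/20)*30 = -49/40*30 = -147/4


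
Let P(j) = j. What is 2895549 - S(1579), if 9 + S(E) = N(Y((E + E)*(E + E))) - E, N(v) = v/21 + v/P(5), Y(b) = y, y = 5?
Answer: 60839851/21 ≈ 2.8971e+6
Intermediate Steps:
Y(b) = 5
N(v) = 26*v/105 (N(v) = v/21 + v/5 = 26*v/105)
S(E) = -163/21 - E (S(E) = -9 + ((26/105)*5 - E) = -9 + (26/21 - E) = -163/21 - E)
2895549 - S(1579) = 2895549 - (-163/21 - 1*1579) = 2895549 - (-163/21 - 1579) = 2895549 - 1*(-33322/21) = 2895549 + 33322/21 = 60839851/21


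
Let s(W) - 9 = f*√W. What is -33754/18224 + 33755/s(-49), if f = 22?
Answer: 2366558071/216838264 - 5198270*I/23797 ≈ 10.914 - 218.44*I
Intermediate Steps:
s(W) = 9 + 22*√W
-33754/18224 + 33755/s(-49) = -33754/18224 + 33755/(9 + 22*√(-49)) = -33754*1/18224 + 33755/(9 + 22*(7*I)) = -16877/9112 + 33755/(9 + 154*I) = -16877/9112 + 33755*((9 - 154*I)/23797) = -16877/9112 + 33755*(9 - 154*I)/23797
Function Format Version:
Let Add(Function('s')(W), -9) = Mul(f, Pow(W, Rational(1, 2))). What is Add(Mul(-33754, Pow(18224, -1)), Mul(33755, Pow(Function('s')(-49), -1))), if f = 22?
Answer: Add(Rational(2366558071, 216838264), Mul(Rational(-5198270, 23797), I)) ≈ Add(10.914, Mul(-218.44, I))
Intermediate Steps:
Function('s')(W) = Add(9, Mul(22, Pow(W, Rational(1, 2))))
Add(Mul(-33754, Pow(18224, -1)), Mul(33755, Pow(Function('s')(-49), -1))) = Add(Mul(-33754, Pow(18224, -1)), Mul(33755, Pow(Add(9, Mul(22, Pow(-49, Rational(1, 2)))), -1))) = Add(Mul(-33754, Rational(1, 18224)), Mul(33755, Pow(Add(9, Mul(22, Mul(7, I))), -1))) = Add(Rational(-16877, 9112), Mul(33755, Pow(Add(9, Mul(154, I)), -1))) = Add(Rational(-16877, 9112), Mul(33755, Mul(Rational(1, 23797), Add(9, Mul(-154, I))))) = Add(Rational(-16877, 9112), Mul(Rational(33755, 23797), Add(9, Mul(-154, I))))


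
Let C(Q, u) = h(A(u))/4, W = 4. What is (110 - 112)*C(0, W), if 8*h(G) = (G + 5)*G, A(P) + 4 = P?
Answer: 0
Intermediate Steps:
A(P) = -4 + P
h(G) = G*(5 + G)/8 (h(G) = ((G + 5)*G)/8 = ((5 + G)*G)/8 = (G*(5 + G))/8 = G*(5 + G)/8)
C(Q, u) = (1 + u)*(-4 + u)/32 (C(Q, u) = ((-4 + u)*(5 + (-4 + u))/8)/4 = ((-4 + u)*(1 + u)/8)*(¼) = ((1 + u)*(-4 + u)/8)*(¼) = (1 + u)*(-4 + u)/32)
(110 - 112)*C(0, W) = (110 - 112)*((1 + 4)*(-4 + 4)/32) = -5*0/16 = -2*0 = 0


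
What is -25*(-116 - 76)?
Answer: 4800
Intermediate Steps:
-25*(-116 - 76) = -25*(-192) = 4800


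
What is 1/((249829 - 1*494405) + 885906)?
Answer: 1/641330 ≈ 1.5593e-6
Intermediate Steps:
1/((249829 - 1*494405) + 885906) = 1/((249829 - 494405) + 885906) = 1/(-244576 + 885906) = 1/641330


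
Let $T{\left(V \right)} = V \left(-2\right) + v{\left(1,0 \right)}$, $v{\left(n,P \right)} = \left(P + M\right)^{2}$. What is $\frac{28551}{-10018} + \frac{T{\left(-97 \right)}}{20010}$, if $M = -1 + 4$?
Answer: $- \frac{4907516}{1728105} \approx -2.8398$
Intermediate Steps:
$M = 3$
$v{\left(n,P \right)} = \left(3 + P\right)^{2}$ ($v{\left(n,P \right)} = \left(P + 3\right)^{2} = \left(3 + P\right)^{2}$)
$T{\left(V \right)} = 9 - 2 V$ ($T{\left(V \right)} = V \left(-2\right) + \left(3 + 0\right)^{2} = - 2 V + 3^{2} = - 2 V + 9 = 9 - 2 V$)
$\frac{28551}{-10018} + \frac{T{\left(-97 \right)}}{20010} = \frac{28551}{-10018} + \frac{9 - -194}{20010} = 28551 \left(- \frac{1}{10018}\right) + \left(9 + 194\right) \frac{1}{20010} = - \frac{28551}{10018} + 203 \cdot \frac{1}{20010} = - \frac{28551}{10018} + \frac{7}{690} = - \frac{4907516}{1728105}$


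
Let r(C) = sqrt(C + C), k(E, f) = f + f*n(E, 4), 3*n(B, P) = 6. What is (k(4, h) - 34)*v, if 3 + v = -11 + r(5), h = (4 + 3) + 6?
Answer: -70 + 5*sqrt(10) ≈ -54.189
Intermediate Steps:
n(B, P) = 2 (n(B, P) = (1/3)*6 = 2)
h = 13 (h = 7 + 6 = 13)
k(E, f) = 3*f (k(E, f) = f + f*2 = f + 2*f = 3*f)
r(C) = sqrt(2)*sqrt(C) (r(C) = sqrt(2*C) = sqrt(2)*sqrt(C))
v = -14 + sqrt(10) (v = -3 + (-11 + sqrt(2)*sqrt(5)) = -3 + (-11 + sqrt(10)) = -14 + sqrt(10) ≈ -10.838)
(k(4, h) - 34)*v = (3*13 - 34)*(-14 + sqrt(10)) = (39 - 34)*(-14 + sqrt(10)) = 5*(-14 + sqrt(10)) = -70 + 5*sqrt(10)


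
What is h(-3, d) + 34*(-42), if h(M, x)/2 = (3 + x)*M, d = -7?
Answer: -1404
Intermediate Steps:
h(M, x) = 2*M*(3 + x) (h(M, x) = 2*((3 + x)*M) = 2*(M*(3 + x)) = 2*M*(3 + x))
h(-3, d) + 34*(-42) = 2*(-3)*(3 - 7) + 34*(-42) = 2*(-3)*(-4) - 1428 = 24 - 1428 = -1404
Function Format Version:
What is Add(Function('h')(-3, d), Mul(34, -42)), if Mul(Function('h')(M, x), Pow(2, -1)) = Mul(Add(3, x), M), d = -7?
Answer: -1404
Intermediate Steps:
Function('h')(M, x) = Mul(2, M, Add(3, x)) (Function('h')(M, x) = Mul(2, Mul(Add(3, x), M)) = Mul(2, Mul(M, Add(3, x))) = Mul(2, M, Add(3, x)))
Add(Function('h')(-3, d), Mul(34, -42)) = Add(Mul(2, -3, Add(3, -7)), Mul(34, -42)) = Add(Mul(2, -3, -4), -1428) = Add(24, -1428) = -1404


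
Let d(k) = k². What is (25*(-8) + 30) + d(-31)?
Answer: 791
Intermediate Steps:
(25*(-8) + 30) + d(-31) = (25*(-8) + 30) + (-31)² = (-200 + 30) + 961 = -170 + 961 = 791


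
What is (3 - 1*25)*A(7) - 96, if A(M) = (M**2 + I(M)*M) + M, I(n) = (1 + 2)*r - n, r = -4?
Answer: 1598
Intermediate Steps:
I(n) = -12 - n (I(n) = (1 + 2)*(-4) - n = 3*(-4) - n = -12 - n)
A(M) = M + M**2 + M*(-12 - M) (A(M) = (M**2 + (-12 - M)*M) + M = (M**2 + M*(-12 - M)) + M = M + M**2 + M*(-12 - M))
(3 - 1*25)*A(7) - 96 = (3 - 1*25)*(-11*7) - 96 = (3 - 25)*(-77) - 96 = -22*(-77) - 96 = 1694 - 96 = 1598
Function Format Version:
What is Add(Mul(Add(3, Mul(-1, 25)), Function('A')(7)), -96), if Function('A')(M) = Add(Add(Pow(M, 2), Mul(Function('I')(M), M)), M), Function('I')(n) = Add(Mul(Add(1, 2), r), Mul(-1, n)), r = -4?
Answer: 1598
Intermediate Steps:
Function('I')(n) = Add(-12, Mul(-1, n)) (Function('I')(n) = Add(Mul(Add(1, 2), -4), Mul(-1, n)) = Add(Mul(3, -4), Mul(-1, n)) = Add(-12, Mul(-1, n)))
Function('A')(M) = Add(M, Pow(M, 2), Mul(M, Add(-12, Mul(-1, M)))) (Function('A')(M) = Add(Add(Pow(M, 2), Mul(Add(-12, Mul(-1, M)), M)), M) = Add(Add(Pow(M, 2), Mul(M, Add(-12, Mul(-1, M)))), M) = Add(M, Pow(M, 2), Mul(M, Add(-12, Mul(-1, M)))))
Add(Mul(Add(3, Mul(-1, 25)), Function('A')(7)), -96) = Add(Mul(Add(3, Mul(-1, 25)), Mul(-11, 7)), -96) = Add(Mul(Add(3, -25), -77), -96) = Add(Mul(-22, -77), -96) = Add(1694, -96) = 1598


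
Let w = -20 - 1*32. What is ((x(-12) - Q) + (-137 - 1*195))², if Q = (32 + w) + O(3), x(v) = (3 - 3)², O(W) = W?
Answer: 99225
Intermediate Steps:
w = -52 (w = -20 - 32 = -52)
x(v) = 0 (x(v) = 0² = 0)
Q = -17 (Q = (32 - 52) + 3 = -20 + 3 = -17)
((x(-12) - Q) + (-137 - 1*195))² = ((0 - 1*(-17)) + (-137 - 1*195))² = ((0 + 17) + (-137 - 195))² = (17 - 332)² = (-315)² = 99225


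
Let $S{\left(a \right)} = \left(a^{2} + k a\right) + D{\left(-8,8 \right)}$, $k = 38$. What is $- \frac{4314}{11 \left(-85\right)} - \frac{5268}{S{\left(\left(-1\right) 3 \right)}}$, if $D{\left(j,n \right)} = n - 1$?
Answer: $\frac{2674176}{45815} \approx 58.369$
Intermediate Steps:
$D{\left(j,n \right)} = -1 + n$ ($D{\left(j,n \right)} = n - 1 = -1 + n$)
$S{\left(a \right)} = 7 + a^{2} + 38 a$ ($S{\left(a \right)} = \left(a^{2} + 38 a\right) + \left(-1 + 8\right) = \left(a^{2} + 38 a\right) + 7 = 7 + a^{2} + 38 a$)
$- \frac{4314}{11 \left(-85\right)} - \frac{5268}{S{\left(\left(-1\right) 3 \right)}} = - \frac{4314}{11 \left(-85\right)} - \frac{5268}{7 + \left(\left(-1\right) 3\right)^{2} + 38 \left(\left(-1\right) 3\right)} = - \frac{4314}{-935} - \frac{5268}{7 + \left(-3\right)^{2} + 38 \left(-3\right)} = \left(-4314\right) \left(- \frac{1}{935}\right) - \frac{5268}{7 + 9 - 114} = \frac{4314}{935} - \frac{5268}{-98} = \frac{4314}{935} - - \frac{2634}{49} = \frac{4314}{935} + \frac{2634}{49} = \frac{2674176}{45815}$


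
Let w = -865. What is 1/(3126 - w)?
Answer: 1/3991 ≈ 0.00025056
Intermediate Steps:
1/(3126 - w) = 1/(3126 - 1*(-865)) = 1/(3126 + 865) = 1/3991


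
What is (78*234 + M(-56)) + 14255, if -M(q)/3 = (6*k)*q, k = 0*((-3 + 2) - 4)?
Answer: 32507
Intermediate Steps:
k = 0 (k = 0*(-1 - 4) = 0*(-5) = 0)
M(q) = 0 (M(q) = -3*6*0*q = -0*q = -3*0 = 0)
(78*234 + M(-56)) + 14255 = (78*234 + 0) + 14255 = (18252 + 0) + 14255 = 18252 + 14255 = 32507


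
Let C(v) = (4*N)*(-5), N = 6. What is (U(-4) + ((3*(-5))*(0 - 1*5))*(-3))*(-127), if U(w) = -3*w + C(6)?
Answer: 42291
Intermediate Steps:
C(v) = -120 (C(v) = (4*6)*(-5) = 24*(-5) = -120)
U(w) = -120 - 3*w (U(w) = -3*w - 120 = -120 - 3*w)
(U(-4) + ((3*(-5))*(0 - 1*5))*(-3))*(-127) = ((-120 - 3*(-4)) + ((3*(-5))*(0 - 1*5))*(-3))*(-127) = ((-120 + 12) - 15*(0 - 5)*(-3))*(-127) = (-108 - 15*(-5)*(-3))*(-127) = (-108 + 75*(-3))*(-127) = (-108 - 225)*(-127) = -333*(-127) = 42291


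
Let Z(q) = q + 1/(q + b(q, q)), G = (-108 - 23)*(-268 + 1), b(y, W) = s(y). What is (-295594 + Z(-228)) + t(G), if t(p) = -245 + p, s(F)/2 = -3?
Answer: -61095061/234 ≈ -2.6109e+5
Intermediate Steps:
s(F) = -6 (s(F) = 2*(-3) = -6)
b(y, W) = -6
G = 34977 (G = -131*(-267) = 34977)
Z(q) = q + 1/(-6 + q) (Z(q) = q + 1/(q - 6) = q + 1/(-6 + q))
(-295594 + Z(-228)) + t(G) = (-295594 + (1 + (-228)² - 6*(-228))/(-6 - 228)) + (-245 + 34977) = (-295594 + (1 + 51984 + 1368)/(-234)) + 34732 = (-295594 - 1/234*53353) + 34732 = (-295594 - 53353/234) + 34732 = -69222349/234 + 34732 = -61095061/234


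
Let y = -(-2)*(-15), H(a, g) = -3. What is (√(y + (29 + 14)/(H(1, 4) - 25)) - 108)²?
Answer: (1512 - I*√6181)²/196 ≈ 11632.0 - 1213.0*I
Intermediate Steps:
y = -30 (y = -1*30 = -30)
(√(y + (29 + 14)/(H(1, 4) - 25)) - 108)² = (√(-30 + (29 + 14)/(-3 - 25)) - 108)² = (√(-30 + 43/(-28)) - 108)² = (√(-30 + 43*(-1/28)) - 108)² = (√(-30 - 43/28) - 108)² = (√(-883/28) - 108)² = (I*√6181/14 - 108)² = (-108 + I*√6181/14)²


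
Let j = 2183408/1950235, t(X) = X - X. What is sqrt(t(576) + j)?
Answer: 4*sqrt(266134918805)/1950235 ≈ 1.0581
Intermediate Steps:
t(X) = 0
j = 2183408/1950235 (j = 2183408*(1/1950235) = 2183408/1950235 ≈ 1.1196)
sqrt(t(576) + j) = sqrt(0 + 2183408/1950235) = sqrt(2183408/1950235) = 4*sqrt(266134918805)/1950235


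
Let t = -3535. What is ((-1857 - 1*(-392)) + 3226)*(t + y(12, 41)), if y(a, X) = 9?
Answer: -6209286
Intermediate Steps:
((-1857 - 1*(-392)) + 3226)*(t + y(12, 41)) = ((-1857 - 1*(-392)) + 3226)*(-3535 + 9) = ((-1857 + 392) + 3226)*(-3526) = (-1465 + 3226)*(-3526) = 1761*(-3526) = -6209286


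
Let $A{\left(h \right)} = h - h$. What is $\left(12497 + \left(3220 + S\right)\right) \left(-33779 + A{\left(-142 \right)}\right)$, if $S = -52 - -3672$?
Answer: $-653184523$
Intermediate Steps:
$A{\left(h \right)} = 0$
$S = 3620$ ($S = -52 + 3672 = 3620$)
$\left(12497 + \left(3220 + S\right)\right) \left(-33779 + A{\left(-142 \right)}\right) = \left(12497 + \left(3220 + 3620\right)\right) \left(-33779 + 0\right) = \left(12497 + 6840\right) \left(-33779\right) = 19337 \left(-33779\right) = -653184523$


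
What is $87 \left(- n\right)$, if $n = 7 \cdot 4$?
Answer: $-2436$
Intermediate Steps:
$n = 28$
$87 \left(- n\right) = 87 \left(\left(-1\right) 28\right) = 87 \left(-28\right) = -2436$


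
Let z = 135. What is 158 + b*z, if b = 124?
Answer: 16898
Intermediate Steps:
158 + b*z = 158 + 124*135 = 158 + 16740 = 16898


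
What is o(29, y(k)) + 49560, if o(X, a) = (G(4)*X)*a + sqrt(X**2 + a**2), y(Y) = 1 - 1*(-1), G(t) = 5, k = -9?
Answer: 49850 + 13*sqrt(5) ≈ 49879.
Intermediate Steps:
y(Y) = 2 (y(Y) = 1 + 1 = 2)
o(X, a) = sqrt(X**2 + a**2) + 5*X*a (o(X, a) = (5*X)*a + sqrt(X**2 + a**2) = 5*X*a + sqrt(X**2 + a**2) = sqrt(X**2 + a**2) + 5*X*a)
o(29, y(k)) + 49560 = (sqrt(29**2 + 2**2) + 5*29*2) + 49560 = (sqrt(841 + 4) + 290) + 49560 = (sqrt(845) + 290) + 49560 = (13*sqrt(5) + 290) + 49560 = (290 + 13*sqrt(5)) + 49560 = 49850 + 13*sqrt(5)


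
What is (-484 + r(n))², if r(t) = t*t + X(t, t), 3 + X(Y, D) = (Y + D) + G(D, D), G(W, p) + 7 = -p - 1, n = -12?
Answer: 131769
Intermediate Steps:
G(W, p) = -8 - p (G(W, p) = -7 + (-p - 1) = -7 + (-1 - p) = -8 - p)
X(Y, D) = -11 + Y (X(Y, D) = -3 + ((Y + D) + (-8 - D)) = -3 + ((D + Y) + (-8 - D)) = -3 + (-8 + Y) = -11 + Y)
r(t) = -11 + t + t² (r(t) = t*t + (-11 + t) = t² + (-11 + t) = -11 + t + t²)
(-484 + r(n))² = (-484 + (-11 - 12 + (-12)²))² = (-484 + (-11 - 12 + 144))² = (-484 + 121)² = (-363)² = 131769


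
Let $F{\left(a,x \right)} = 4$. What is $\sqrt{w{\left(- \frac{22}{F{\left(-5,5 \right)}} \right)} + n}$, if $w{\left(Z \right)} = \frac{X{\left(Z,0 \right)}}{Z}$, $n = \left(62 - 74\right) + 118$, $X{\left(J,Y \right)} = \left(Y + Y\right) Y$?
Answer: $\sqrt{106} \approx 10.296$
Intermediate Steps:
$X{\left(J,Y \right)} = 2 Y^{2}$ ($X{\left(J,Y \right)} = 2 Y Y = 2 Y^{2}$)
$n = 106$ ($n = -12 + 118 = 106$)
$w{\left(Z \right)} = 0$ ($w{\left(Z \right)} = \frac{2 \cdot 0^{2}}{Z} = \frac{2 \cdot 0}{Z} = \frac{0}{Z} = 0$)
$\sqrt{w{\left(- \frac{22}{F{\left(-5,5 \right)}} \right)} + n} = \sqrt{0 + 106} = \sqrt{106}$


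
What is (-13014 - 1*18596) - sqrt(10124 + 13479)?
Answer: -31610 - sqrt(23603) ≈ -31764.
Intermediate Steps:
(-13014 - 1*18596) - sqrt(10124 + 13479) = (-13014 - 18596) - sqrt(23603) = -31610 - sqrt(23603)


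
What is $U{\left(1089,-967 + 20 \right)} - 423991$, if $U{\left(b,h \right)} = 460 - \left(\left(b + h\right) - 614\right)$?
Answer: $-423059$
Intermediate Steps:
$U{\left(b,h \right)} = 1074 - b - h$ ($U{\left(b,h \right)} = 460 - \left(-614 + b + h\right) = 1074 - b - h$)
$U{\left(1089,-967 + 20 \right)} - 423991 = \left(1074 - 1089 - \left(-967 + 20\right)\right) - 423991 = \left(1074 - 1089 - -947\right) - 423991 = \left(1074 - 1089 + 947\right) - 423991 = 932 - 423991 = -423059$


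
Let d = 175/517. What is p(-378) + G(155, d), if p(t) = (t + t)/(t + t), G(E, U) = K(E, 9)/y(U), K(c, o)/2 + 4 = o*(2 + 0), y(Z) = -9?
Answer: -19/9 ≈ -2.1111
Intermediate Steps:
d = 175/517 (d = 175*(1/517) = 175/517 ≈ 0.33849)
K(c, o) = -8 + 4*o (K(c, o) = -8 + 2*(o*(2 + 0)) = -8 + 2*(o*2) = -8 + 2*(2*o) = -8 + 4*o)
G(E, U) = -28/9 (G(E, U) = (-8 + 4*9)/(-9) = (-8 + 36)*(-⅑) = 28*(-⅑) = -28/9)
p(t) = 1 (p(t) = (2*t)/((2*t)) = (2*t)*(1/(2*t)) = 1)
p(-378) + G(155, d) = 1 - 28/9 = -19/9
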